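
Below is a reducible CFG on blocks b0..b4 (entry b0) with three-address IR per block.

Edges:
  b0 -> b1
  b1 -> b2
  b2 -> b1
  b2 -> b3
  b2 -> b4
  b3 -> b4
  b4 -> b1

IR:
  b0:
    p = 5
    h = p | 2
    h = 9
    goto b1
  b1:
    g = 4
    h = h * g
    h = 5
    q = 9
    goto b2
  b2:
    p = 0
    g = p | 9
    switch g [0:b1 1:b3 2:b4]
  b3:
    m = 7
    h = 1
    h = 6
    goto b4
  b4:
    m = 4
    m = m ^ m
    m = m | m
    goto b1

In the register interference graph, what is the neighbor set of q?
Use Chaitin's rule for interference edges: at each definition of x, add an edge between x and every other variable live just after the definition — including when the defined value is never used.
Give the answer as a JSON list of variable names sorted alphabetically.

def/use:
  b0: def={h,p} ue=∅
  b1: def={g,h,q} ue={h}
  b2: def={g,p} ue=∅
  b3: def={h,m} ue=∅
  b4: def={m} ue=∅

Liveness:
  live b0: ∅→{h}
  live b1: {h}→{h}
  live b2: {h}→{h}
  live b3: ∅→{h}
  live b4: {h}→{h}

Conflict graph:
  g — {h}
  h — {g,m,p,q}
  m — {h}
  p — {h}
  q — {h}

N(q) = ["h"]

Answer: ["h"]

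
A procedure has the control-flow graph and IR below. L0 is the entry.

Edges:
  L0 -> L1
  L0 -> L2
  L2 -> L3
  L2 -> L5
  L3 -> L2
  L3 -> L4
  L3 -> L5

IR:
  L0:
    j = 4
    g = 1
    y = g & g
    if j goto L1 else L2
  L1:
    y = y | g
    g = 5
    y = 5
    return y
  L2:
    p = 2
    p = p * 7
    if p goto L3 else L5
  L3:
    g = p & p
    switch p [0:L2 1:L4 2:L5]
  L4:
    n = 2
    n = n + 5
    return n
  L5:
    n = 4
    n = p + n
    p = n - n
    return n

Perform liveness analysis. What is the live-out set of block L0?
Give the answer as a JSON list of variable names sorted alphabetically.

Block summaries:
  L0 def {g,j,y} use ∅
  L1 def {g,y} use {g,y}
  L2 def {p} use ∅
  L3 def {g} use {p}
  L4 def {n} use ∅
  L5 def {n,p} use {p}

Liveness:
  live L0: ∅→{g,y}
  live L1: {g,y}→∅
  live L2: ∅→{p}
  live L3: {p}→{p}
  live L4: ∅→∅
  live L5: {p}→∅

live-out(L0) = ["g", "y"]

Answer: ["g", "y"]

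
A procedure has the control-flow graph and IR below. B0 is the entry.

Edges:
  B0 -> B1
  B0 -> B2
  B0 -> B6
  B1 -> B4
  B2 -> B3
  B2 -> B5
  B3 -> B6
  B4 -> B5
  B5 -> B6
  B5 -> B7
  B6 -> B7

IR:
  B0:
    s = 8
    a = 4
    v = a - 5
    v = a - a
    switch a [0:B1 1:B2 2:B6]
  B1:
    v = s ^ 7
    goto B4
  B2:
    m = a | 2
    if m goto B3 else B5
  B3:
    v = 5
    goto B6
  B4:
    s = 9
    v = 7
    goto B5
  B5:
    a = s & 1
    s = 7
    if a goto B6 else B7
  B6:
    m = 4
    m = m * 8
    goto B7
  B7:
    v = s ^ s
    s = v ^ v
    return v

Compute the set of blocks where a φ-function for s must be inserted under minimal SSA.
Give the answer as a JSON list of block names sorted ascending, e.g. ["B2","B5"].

Answer: ["B5", "B6", "B7"]

Derivation:
idom tree: B1←B0 B2←B0 B3←B2 B4←B1 B5←B0 B6←B0 B7←B0
Dom∩ at merges:
  B5: preds {B2,B4}: {B0,B2} ∩ {B0,B1,B4} = {B0}; idom=B0
  B6: preds {B0,B3,B5}: {B0} ∩ {B0,B2,B3} ∩ {B0,B5} = {B0}; idom=B0
  B7: preds {B5,B6}: {B0,B5} ∩ {B0,B6} = {B0}; idom=B0

DF walk-up:
  B5←B2: walk B2 to B0
  B5←B4: walk B4→B1 to B0
  B6←B0: walk · to B0
  B6←B3: walk B3→B2 to B0
  B6←B5: walk B5 to B0
  B7←B5: walk B5 to B0
  B7←B6: walk B6 to B0
  B0 → ∅
  B1 → {B5}
  B2 → {B5,B6}
  B3 → {B6}
  B4 → {B5}
  B5 → {B6,B7}
  B6 → {B7}
  B7 → ∅

φ for s: defs {B0,B4,B5,B7}
  DF⁺ = {B5,B6,B7}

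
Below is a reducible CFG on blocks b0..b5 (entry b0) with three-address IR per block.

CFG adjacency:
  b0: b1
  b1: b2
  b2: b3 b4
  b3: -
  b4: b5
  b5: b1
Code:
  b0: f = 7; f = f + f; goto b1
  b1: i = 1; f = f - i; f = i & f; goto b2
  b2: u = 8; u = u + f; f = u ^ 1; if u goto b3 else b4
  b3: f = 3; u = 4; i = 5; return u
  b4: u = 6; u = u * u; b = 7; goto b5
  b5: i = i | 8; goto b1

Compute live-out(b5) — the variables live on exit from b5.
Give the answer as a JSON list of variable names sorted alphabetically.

Answer: ["f"]

Working:
Block summaries:
  b0 def {f} use ∅
  b1 def {f,i} use {f}
  b2 def {f,u} use {f}
  b3 def {f,i,u} use ∅
  b4 def {b,u} use ∅
  b5 def {i} use {i}

Live sets:
  b0: in=∅ out={f}
  b1: in={f} out={f,i}
  b2: in={f,i} out={f,i}
  b3: in=∅ out=∅
  b4: in={f,i} out={f,i}
  b5: in={f,i} out={f}

live-out(b5) = ["f"]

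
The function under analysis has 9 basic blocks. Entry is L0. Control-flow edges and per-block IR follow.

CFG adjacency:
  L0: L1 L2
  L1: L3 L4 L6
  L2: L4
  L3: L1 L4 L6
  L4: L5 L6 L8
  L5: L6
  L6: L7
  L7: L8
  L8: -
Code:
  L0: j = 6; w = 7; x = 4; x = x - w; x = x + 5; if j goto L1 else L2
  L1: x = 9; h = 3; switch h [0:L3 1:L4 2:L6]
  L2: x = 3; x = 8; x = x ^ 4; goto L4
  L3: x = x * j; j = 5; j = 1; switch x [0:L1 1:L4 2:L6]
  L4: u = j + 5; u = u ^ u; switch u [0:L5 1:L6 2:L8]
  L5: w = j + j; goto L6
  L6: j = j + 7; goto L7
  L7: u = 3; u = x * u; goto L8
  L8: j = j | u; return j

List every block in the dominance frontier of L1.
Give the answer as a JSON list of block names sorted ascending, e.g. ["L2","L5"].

idom tree: L1←L0 L2←L0 L3←L1 L4←L0 L5←L4 L6←L0 L7←L6 L8←L0
Dom∩ at merges:
  L1: preds {L0,L3}: {L0} ∩ {L0,L1,L3} = {L0}; idom=L0
  L4: preds {L1,L2,L3}: {L0,L1} ∩ {L0,L2} ∩ {L0,L1,L3} = {L0}; idom=L0
  L6: preds {L1,L3,L4,L5}: {L0,L1} ∩ {L0,L1,L3} ∩ {L0,L4} ∩ {L0,L4,L5} = {L0}; idom=L0
  L8: preds {L4,L7}: {L0,L4} ∩ {L0,L6,L7} = {L0}; idom=L0

DF derivation:
  join L1 pred L0: · stop@L0
  join L1 pred L3: L3→L1 stop@L0
  join L4 pred L1: L1 stop@L0
  join L4 pred L2: L2 stop@L0
  join L4 pred L3: L3→L1 stop@L0
  join L6 pred L1: L1 stop@L0
  join L6 pred L3: L3→L1 stop@L0
  join L6 pred L4: L4 stop@L0
  join L6 pred L5: L5→L4 stop@L0
  join L8 pred L4: L4 stop@L0
  join L8 pred L7: L7→L6 stop@L0
  L0: DF=∅
  L1: DF={L1,L4,L6}
  L2: DF={L4}
  L3: DF={L1,L4,L6}
  L4: DF={L6,L8}
  L5: DF={L6}
  L6: DF={L8}
  L7: DF={L8}
  L8: DF=∅

DF(L1) = ["L1", "L4", "L6"]

Answer: ["L1", "L4", "L6"]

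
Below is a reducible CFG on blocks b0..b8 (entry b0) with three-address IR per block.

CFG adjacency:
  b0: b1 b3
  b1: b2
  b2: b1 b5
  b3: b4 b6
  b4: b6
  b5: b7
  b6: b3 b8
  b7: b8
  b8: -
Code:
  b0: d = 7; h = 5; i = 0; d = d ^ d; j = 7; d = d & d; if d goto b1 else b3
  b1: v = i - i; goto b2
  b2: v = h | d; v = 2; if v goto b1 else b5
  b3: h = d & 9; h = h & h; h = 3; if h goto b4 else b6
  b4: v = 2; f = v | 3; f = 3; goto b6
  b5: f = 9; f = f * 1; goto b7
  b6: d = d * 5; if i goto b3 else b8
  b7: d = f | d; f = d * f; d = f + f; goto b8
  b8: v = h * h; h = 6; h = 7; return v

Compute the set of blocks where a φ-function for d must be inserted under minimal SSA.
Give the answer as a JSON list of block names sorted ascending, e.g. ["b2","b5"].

idom tree: b1←b0 b2←b1 b3←b0 b4←b3 b5←b2 b6←b3 b7←b5 b8←b0
Join-block Dom:
  b1: preds {b0,b2}: {b0} ∩ {b0,b1,b2} = {b0}; idom=b0
  b3: preds {b0,b6}: {b0} ∩ {b0,b3,b6} = {b0}; idom=b0
  b6: preds {b3,b4}: {b0,b3} ∩ {b0,b3,b4} = {b0,b3}; idom=b3
  b8: preds {b6,b7}: {b0,b3,b6} ∩ {b0,b1,b2,b5,b7} = {b0}; idom=b0

DF walk-up:
  b1←b0: walk · to b0
  b1←b2: walk b2→b1 to b0
  b3←b0: walk · to b0
  b3←b6: walk b6→b3 to b0
  b6←b3: walk · to b3
  b6←b4: walk b4 to b3
  b8←b6: walk b6→b3 to b0
  b8←b7: walk b7→b5→b2→b1 to b0
  DF(b0)=∅
  DF(b1)={b1,b8}
  DF(b2)={b1,b8}
  DF(b3)={b3,b8}
  DF(b4)={b6}
  DF(b5)={b8}
  DF(b6)={b3,b8}
  DF(b7)={b8}
  DF(b8)=∅

φ for d: defs {b0,b6,b7}
  DF⁺ = {b3,b8}

Answer: ["b3", "b8"]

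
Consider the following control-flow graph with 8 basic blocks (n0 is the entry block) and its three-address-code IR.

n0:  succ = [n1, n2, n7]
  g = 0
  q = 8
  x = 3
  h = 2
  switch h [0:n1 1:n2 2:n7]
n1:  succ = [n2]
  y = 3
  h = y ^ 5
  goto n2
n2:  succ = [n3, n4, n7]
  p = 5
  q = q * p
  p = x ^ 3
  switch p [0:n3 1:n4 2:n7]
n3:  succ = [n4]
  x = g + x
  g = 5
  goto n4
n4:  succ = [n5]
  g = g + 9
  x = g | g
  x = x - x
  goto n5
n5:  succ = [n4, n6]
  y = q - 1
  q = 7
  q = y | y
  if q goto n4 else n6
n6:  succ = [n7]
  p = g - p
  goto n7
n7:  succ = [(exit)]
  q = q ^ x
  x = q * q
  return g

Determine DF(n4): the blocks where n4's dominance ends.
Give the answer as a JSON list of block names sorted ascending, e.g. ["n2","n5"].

Answer: ["n4", "n7"]

Derivation:
idom tree: n1←n0 n2←n0 n3←n2 n4←n2 n5←n4 n6←n5 n7←n0
Join-block Dom:
  n2: preds {n0,n1}: {n0} ∩ {n0,n1} = {n0}; idom=n0
  n4: preds {n2,n3,n5}: {n0,n2} ∩ {n0,n2,n3} ∩ {n0,n2,n4,n5} = {n0,n2}; idom=n2
  n7: preds {n0,n2,n6}: {n0} ∩ {n0,n2} ∩ {n0,n2,n4,n5,n6} = {n0}; idom=n0

DF walk-up:
  n2←n0: walk · to n0
  n2←n1: walk n1 to n0
  n4←n2: walk · to n2
  n4←n3: walk n3 to n2
  n4←n5: walk n5→n4 to n2
  n7←n0: walk · to n0
  n7←n2: walk n2 to n0
  n7←n6: walk n6→n5→n4→n2 to n0
  DF(n0)=∅
  DF(n1)={n2}
  DF(n2)={n7}
  DF(n3)={n4}
  DF(n4)={n4,n7}
  DF(n5)={n4,n7}
  DF(n6)={n7}
  DF(n7)=∅

DF(n4) = ["n4", "n7"]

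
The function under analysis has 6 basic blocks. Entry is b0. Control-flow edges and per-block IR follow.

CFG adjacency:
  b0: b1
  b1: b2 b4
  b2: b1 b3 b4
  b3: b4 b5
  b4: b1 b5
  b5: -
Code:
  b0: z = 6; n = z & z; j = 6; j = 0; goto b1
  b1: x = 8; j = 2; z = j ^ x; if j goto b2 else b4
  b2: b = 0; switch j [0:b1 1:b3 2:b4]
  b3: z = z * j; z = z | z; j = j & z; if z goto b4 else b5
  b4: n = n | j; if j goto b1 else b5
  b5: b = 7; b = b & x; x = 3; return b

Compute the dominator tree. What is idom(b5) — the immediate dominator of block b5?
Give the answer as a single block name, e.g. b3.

idom tree: b1←b0 b2←b1 b3←b2 b4←b1 b5←b1
Dom at joins:
  b1: preds {b0,b2,b4}: {b0} ∩ {b0,b1,b2} ∩ {b0,b1,b4} = {b0}; idom=b0
  b4: preds {b1,b2,b3}: {b0,b1} ∩ {b0,b1,b2} ∩ {b0,b1,b2,b3} = {b0,b1}; idom=b1
  b5: preds {b3,b4}: {b0,b1,b2,b3} ∩ {b0,b1,b4} = {b0,b1}; idom=b1

idom(b5) = b1

Answer: b1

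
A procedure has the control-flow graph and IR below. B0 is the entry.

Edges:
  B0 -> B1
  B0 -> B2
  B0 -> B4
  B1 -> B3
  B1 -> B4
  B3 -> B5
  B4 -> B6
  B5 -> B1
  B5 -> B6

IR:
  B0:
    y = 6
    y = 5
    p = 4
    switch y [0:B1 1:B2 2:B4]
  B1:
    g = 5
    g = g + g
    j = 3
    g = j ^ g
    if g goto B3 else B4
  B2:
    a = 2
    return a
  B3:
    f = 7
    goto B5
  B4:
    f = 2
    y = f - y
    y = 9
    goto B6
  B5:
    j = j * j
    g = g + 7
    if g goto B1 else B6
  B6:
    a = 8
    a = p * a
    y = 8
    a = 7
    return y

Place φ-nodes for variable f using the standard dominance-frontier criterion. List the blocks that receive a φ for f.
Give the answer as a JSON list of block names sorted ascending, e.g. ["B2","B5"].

idom tree: B1←B0 B2←B0 B3←B1 B4←B0 B5←B3 B6←B0
Dom at joins:
  B1: preds {B0,B5}: {B0} ∩ {B0,B1,B3,B5} = {B0}; idom=B0
  B4: preds {B0,B1}: {B0} ∩ {B0,B1} = {B0}; idom=B0
  B6: preds {B4,B5}: {B0,B4} ∩ {B0,B1,B3,B5} = {B0}; idom=B0

Frontier:
  join B1 pred B0: · stop@B0
  join B1 pred B5: B5→B3→B1 stop@B0
  join B4 pred B0: · stop@B0
  join B4 pred B1: B1 stop@B0
  join B6 pred B4: B4 stop@B0
  join B6 pred B5: B5→B3→B1 stop@B0
  B0: DF=∅
  B1: DF={B1,B4,B6}
  B2: DF=∅
  B3: DF={B1,B6}
  B4: DF={B6}
  B5: DF={B1,B6}
  B6: DF=∅

φ for f: defs {B3,B4}
  DF⁺ = {B1,B4,B6}

Answer: ["B1", "B4", "B6"]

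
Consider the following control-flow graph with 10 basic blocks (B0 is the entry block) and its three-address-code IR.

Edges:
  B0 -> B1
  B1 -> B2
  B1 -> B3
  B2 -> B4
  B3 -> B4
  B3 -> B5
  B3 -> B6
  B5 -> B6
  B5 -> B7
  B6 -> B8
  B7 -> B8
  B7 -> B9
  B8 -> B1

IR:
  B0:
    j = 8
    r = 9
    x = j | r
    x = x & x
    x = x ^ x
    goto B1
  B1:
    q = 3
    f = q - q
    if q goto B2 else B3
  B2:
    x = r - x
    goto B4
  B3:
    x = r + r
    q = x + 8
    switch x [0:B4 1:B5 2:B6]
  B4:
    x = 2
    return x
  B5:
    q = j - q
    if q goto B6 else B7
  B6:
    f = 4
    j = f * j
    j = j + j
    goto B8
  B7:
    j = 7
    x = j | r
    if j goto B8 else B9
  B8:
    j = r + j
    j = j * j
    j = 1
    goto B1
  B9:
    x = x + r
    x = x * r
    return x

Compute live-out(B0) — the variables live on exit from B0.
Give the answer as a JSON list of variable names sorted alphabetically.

Block summaries:
  B0 def {j,r,x} use ∅
  B1 def {f,q} use ∅
  B2 def {x} use {r,x}
  B3 def {q,x} use {r}
  B4 def {x} use ∅
  B5 def {q} use {j,q}
  B6 def {f,j} use {j}
  B7 def {j,x} use {r}
  B8 def {j} use {j,r}
  B9 def {x} use {r,x}

Live sets:
  B0 li=∅ lo={j,r,x}
  B1 li={j,r,x} lo={j,r,x}
  B2 li={r,x} lo=∅
  B3 li={j,r} lo={j,q,r,x}
  B4 li=∅ lo=∅
  B5 li={j,q,r,x} lo={j,r,x}
  B6 li={j,r,x} lo={j,r,x}
  B7 li={r} lo={j,r,x}
  B8 li={j,r,x} lo={j,r,x}
  B9 li={r,x} lo=∅

live-out(B0) = ["j", "r", "x"]

Answer: ["j", "r", "x"]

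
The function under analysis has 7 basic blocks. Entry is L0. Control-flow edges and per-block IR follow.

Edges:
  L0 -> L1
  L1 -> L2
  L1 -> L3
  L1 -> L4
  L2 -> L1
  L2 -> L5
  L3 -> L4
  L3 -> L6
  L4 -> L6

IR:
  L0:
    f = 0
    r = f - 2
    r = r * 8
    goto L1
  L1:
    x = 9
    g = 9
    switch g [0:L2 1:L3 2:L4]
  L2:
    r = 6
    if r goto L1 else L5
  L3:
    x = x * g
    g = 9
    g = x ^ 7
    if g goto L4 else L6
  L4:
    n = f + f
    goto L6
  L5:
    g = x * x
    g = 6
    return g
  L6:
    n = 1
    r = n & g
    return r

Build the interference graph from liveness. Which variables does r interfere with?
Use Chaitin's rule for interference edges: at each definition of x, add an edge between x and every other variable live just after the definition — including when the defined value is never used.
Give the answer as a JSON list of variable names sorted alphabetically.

Answer: ["f", "x"]

Analysis:
Block summaries:
  L0: def={f,r} ue=∅
  L1: def={g,x} ue=∅
  L2: def={r} ue=∅
  L3: def={g,x} ue={g,x}
  L4: def={n} ue={f}
  L5: def={g} ue={x}
  L6: def={n,r} ue={g}

Backward fixpoint:
  L0: in=∅ out={f}
  L1: in={f} out={f,g,x}
  L2: in={f,x} out={f,x}
  L3: in={f,g,x} out={f,g}
  L4: in={f,g} out={g}
  L5: in={x} out=∅
  L6: in={g} out=∅

Interference:
  f: {g,r,x}
  g: {f,n,x}
  n: {g}
  r: {f,x}
  x: {f,g,r}

N(r) = ["f", "x"]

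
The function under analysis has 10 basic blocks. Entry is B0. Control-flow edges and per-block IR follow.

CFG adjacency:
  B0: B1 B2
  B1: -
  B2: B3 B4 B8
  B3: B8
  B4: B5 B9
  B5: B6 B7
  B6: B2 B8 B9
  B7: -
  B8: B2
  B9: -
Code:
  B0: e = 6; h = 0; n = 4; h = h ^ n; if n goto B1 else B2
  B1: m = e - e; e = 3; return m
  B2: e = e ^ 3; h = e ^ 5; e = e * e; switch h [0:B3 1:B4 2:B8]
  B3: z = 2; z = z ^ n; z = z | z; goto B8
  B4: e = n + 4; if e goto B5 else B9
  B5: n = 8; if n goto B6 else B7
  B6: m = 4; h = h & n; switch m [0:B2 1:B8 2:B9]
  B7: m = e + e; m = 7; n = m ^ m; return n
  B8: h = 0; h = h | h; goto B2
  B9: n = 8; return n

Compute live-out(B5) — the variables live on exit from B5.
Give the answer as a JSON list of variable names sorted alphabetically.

Answer: ["e", "h", "n"]

Analysis:
Block summaries:
  B0: def={e,h,n} ue=∅
  B1: def={e,m} ue={e}
  B2: def={e,h} ue={e}
  B3: def={z} ue={n}
  B4: def={e} ue={n}
  B5: def={n} ue=∅
  B6: def={h,m} ue={h,n}
  B7: def={m,n} ue={e}
  B8: def={h} ue=∅
  B9: def={n} ue=∅

Liveness:
  live B0: ∅→{e,n}
  live B1: {e}→∅
  live B2: {e,n}→{e,h,n}
  live B3: {e,n}→{e,n}
  live B4: {h,n}→{e,h}
  live B5: {e,h}→{e,h,n}
  live B6: {e,h,n}→{e,n}
  live B7: {e}→∅
  live B8: {e,n}→{e,n}
  live B9: ∅→∅

live-out(B5) = ["e", "h", "n"]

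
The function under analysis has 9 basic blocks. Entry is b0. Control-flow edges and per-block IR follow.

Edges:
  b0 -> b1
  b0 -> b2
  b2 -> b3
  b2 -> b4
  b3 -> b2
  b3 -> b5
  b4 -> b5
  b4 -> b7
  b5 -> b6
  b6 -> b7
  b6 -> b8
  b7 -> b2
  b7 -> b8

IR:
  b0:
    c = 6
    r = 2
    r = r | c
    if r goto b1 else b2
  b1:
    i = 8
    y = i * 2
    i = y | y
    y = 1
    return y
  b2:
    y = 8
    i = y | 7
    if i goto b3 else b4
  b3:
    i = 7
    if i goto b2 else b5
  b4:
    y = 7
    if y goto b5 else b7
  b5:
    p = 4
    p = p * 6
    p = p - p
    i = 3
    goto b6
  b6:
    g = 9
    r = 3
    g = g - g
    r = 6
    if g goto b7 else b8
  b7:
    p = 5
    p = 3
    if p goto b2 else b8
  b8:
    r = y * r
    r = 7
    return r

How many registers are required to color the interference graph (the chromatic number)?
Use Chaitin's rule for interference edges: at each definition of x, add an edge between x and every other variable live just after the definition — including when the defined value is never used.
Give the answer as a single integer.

def/use:
  b0: def={c,r} ue=∅
  b1: def={i,y} ue=∅
  b2: def={i,y} ue=∅
  b3: def={i} ue=∅
  b4: def={y} ue=∅
  b5: def={i,p} ue=∅
  b6: def={g,r} ue=∅
  b7: def={p} ue=∅
  b8: def={r} ue={r,y}

Liveness:
  live b0: ∅→{r}
  live b1: ∅→∅
  live b2: {r}→{r,y}
  live b3: {r,y}→{r,y}
  live b4: {r}→{r,y}
  live b5: {y}→{y}
  live b6: {y}→{r,y}
  live b7: {r,y}→{r,y}
  live b8: {r,y}→∅

Interfere edges:
  c — {r}
  g — {r,y}
  i — {r,y}
  p — {r,y}
  r — {c,g,i,p,y}
  y — {g,i,p,r}

Chromatic number:
  clique {g,r,y} ⇒ need ≥ 3
  assign c→R1 g→R2 i→R2 p→R2 r→R0 y→R1 — no edge inside a register ⇒ χ ≤ 3
  χ = 3

Answer: 3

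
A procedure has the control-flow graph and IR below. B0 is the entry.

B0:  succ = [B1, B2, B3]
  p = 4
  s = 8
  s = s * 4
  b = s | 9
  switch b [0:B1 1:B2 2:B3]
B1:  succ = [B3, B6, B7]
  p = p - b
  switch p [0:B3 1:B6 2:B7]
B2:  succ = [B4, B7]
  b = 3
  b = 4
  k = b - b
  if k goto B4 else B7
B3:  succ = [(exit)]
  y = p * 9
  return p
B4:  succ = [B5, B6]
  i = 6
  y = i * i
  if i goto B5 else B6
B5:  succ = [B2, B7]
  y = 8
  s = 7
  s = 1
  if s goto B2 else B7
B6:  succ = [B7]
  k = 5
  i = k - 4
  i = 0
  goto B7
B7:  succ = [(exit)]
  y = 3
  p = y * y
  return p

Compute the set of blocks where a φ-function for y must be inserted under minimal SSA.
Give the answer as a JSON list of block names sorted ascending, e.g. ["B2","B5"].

idom tree: B1←B0 B2←B0 B3←B0 B4←B2 B5←B4 B6←B0 B7←B0
Join-block Dom:
  B2: preds {B0,B5}: {B0} ∩ {B0,B2,B4,B5} = {B0}; idom=B0
  B3: preds {B0,B1}: {B0} ∩ {B0,B1} = {B0}; idom=B0
  B6: preds {B1,B4}: {B0,B1} ∩ {B0,B2,B4} = {B0}; idom=B0
  B7: preds {B1,B2,B5,B6}: {B0,B1} ∩ {B0,B2} ∩ {B0,B2,B4,B5} ∩ {B0,B6} = {B0}; idom=B0

DF walk-up:
  join B2 pred B0: · stop@B0
  join B2 pred B5: B5→B4→B2 stop@B0
  join B3 pred B0: · stop@B0
  join B3 pred B1: B1 stop@B0
  join B6 pred B1: B1 stop@B0
  join B6 pred B4: B4→B2 stop@B0
  join B7 pred B1: B1 stop@B0
  join B7 pred B2: B2 stop@B0
  join B7 pred B5: B5→B4→B2 stop@B0
  join B7 pred B6: B6 stop@B0
  DF(B0)=∅
  DF(B1)={B3,B6,B7}
  DF(B2)={B2,B6,B7}
  DF(B3)=∅
  DF(B4)={B2,B6,B7}
  DF(B5)={B2,B7}
  DF(B6)={B7}
  DF(B7)=∅

φ for y: defs {B3,B4,B5,B7}
  DF⁺ = {B2,B6,B7}

Answer: ["B2", "B6", "B7"]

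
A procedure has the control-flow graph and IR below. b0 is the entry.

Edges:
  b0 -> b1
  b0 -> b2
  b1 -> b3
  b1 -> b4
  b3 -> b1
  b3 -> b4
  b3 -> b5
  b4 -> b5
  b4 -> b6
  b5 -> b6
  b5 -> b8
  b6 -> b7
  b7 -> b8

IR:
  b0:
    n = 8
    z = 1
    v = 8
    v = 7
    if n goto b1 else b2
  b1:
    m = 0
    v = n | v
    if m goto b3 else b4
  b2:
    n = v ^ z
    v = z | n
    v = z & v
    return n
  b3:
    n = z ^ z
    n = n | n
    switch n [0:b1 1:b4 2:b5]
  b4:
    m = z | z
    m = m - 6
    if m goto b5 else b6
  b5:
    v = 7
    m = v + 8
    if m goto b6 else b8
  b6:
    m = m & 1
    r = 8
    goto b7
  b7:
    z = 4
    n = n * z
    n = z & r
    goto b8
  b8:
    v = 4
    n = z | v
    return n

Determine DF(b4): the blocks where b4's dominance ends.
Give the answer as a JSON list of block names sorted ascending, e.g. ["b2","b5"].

Answer: ["b5", "b6"]

Analysis:
idom tree: b1←b0 b2←b0 b3←b1 b4←b1 b5←b1 b6←b1 b7←b6 b8←b1
Dom at joins:
  b1: preds {b0,b3}: {b0} ∩ {b0,b1,b3} = {b0}; idom=b0
  b4: preds {b1,b3}: {b0,b1} ∩ {b0,b1,b3} = {b0,b1}; idom=b1
  b5: preds {b3,b4}: {b0,b1,b3} ∩ {b0,b1,b4} = {b0,b1}; idom=b1
  b6: preds {b4,b5}: {b0,b1,b4} ∩ {b0,b1,b5} = {b0,b1}; idom=b1
  b8: preds {b5,b7}: {b0,b1,b5} ∩ {b0,b1,b6,b7} = {b0,b1}; idom=b1

Frontier:
  join b1 pred b0: · stop@b0
  join b1 pred b3: b3→b1 stop@b0
  join b4 pred b1: · stop@b1
  join b4 pred b3: b3 stop@b1
  join b5 pred b3: b3 stop@b1
  join b5 pred b4: b4 stop@b1
  join b6 pred b4: b4 stop@b1
  join b6 pred b5: b5 stop@b1
  join b8 pred b5: b5 stop@b1
  join b8 pred b7: b7→b6 stop@b1
  b0 → ∅
  b1 → {b1}
  b2 → ∅
  b3 → {b1,b4,b5}
  b4 → {b5,b6}
  b5 → {b6,b8}
  b6 → {b8}
  b7 → {b8}
  b8 → ∅

DF(b4) = ["b5", "b6"]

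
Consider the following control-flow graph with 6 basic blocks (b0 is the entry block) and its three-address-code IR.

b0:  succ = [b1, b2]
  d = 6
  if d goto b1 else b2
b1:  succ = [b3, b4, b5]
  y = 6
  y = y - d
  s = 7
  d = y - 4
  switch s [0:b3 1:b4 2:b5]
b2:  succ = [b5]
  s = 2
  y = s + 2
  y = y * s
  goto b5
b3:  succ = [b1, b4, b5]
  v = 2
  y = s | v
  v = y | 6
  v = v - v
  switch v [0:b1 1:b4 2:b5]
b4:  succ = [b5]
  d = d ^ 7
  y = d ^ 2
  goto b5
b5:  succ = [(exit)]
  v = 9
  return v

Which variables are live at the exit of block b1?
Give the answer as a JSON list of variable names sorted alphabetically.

Per-block:
  b0: def={d} ue=∅
  b1: def={d,s,y} ue={d}
  b2: def={s,y} ue=∅
  b3: def={v,y} ue={s}
  b4: def={d,y} ue={d}
  b5: def={v} ue=∅

Backward fixpoint:
  b0 li=∅ lo={d}
  b1 li={d} lo={d,s}
  b2 li=∅ lo=∅
  b3 li={d,s} lo={d}
  b4 li={d} lo=∅
  b5 li=∅ lo=∅

live-out(b1) = ["d", "s"]

Answer: ["d", "s"]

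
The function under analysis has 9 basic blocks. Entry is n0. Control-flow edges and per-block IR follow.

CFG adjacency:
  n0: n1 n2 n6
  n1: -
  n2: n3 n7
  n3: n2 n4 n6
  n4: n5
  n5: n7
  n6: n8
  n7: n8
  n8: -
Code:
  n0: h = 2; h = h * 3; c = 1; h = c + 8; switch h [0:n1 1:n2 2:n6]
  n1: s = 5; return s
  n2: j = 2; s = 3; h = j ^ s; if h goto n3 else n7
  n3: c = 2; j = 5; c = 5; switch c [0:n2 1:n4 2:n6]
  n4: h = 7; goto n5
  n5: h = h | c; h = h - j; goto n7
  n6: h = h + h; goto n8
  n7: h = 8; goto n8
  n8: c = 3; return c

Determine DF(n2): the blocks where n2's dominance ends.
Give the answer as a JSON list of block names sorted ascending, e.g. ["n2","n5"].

idom tree: n1←n0 n2←n0 n3←n2 n4←n3 n5←n4 n6←n0 n7←n2 n8←n0
Dom at joins:
  n2: preds {n0,n3}: {n0} ∩ {n0,n2,n3} = {n0}; idom=n0
  n6: preds {n0,n3}: {n0} ∩ {n0,n2,n3} = {n0}; idom=n0
  n7: preds {n2,n5}: {n0,n2} ∩ {n0,n2,n3,n4,n5} = {n0,n2}; idom=n2
  n8: preds {n6,n7}: {n0,n6} ∩ {n0,n2,n7} = {n0}; idom=n0

DF walk-up:
  join n2 pred n0: · stop@n0
  join n2 pred n3: n3→n2 stop@n0
  join n6 pred n0: · stop@n0
  join n6 pred n3: n3→n2 stop@n0
  join n7 pred n2: · stop@n2
  join n7 pred n5: n5→n4→n3 stop@n2
  join n8 pred n6: n6 stop@n0
  join n8 pred n7: n7→n2 stop@n0
  n0 → ∅
  n1 → ∅
  n2 → {n2,n6,n8}
  n3 → {n2,n6,n7}
  n4 → {n7}
  n5 → {n7}
  n6 → {n8}
  n7 → {n8}
  n8 → ∅

DF(n2) = ["n2", "n6", "n8"]

Answer: ["n2", "n6", "n8"]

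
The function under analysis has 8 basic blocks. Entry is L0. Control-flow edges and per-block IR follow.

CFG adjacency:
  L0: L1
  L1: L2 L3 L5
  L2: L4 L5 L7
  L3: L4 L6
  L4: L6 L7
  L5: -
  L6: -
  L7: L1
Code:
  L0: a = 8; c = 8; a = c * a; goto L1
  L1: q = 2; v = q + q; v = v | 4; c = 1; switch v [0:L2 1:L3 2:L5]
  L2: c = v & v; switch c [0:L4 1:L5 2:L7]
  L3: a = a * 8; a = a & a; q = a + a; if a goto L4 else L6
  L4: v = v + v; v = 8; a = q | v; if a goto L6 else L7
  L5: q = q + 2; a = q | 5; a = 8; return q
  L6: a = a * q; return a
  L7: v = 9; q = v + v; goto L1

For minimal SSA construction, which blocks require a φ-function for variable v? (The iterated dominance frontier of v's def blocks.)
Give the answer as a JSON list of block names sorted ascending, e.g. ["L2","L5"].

Answer: ["L1", "L6", "L7"]

Derivation:
idom tree: L1←L0 L2←L1 L3←L1 L4←L1 L5←L1 L6←L1 L7←L1
Dom∩ at merges:
  L1: preds {L0,L7}: {L0} ∩ {L0,L1,L7} = {L0}; idom=L0
  L4: preds {L2,L3}: {L0,L1,L2} ∩ {L0,L1,L3} = {L0,L1}; idom=L1
  L5: preds {L1,L2}: {L0,L1} ∩ {L0,L1,L2} = {L0,L1}; idom=L1
  L6: preds {L3,L4}: {L0,L1,L3} ∩ {L0,L1,L4} = {L0,L1}; idom=L1
  L7: preds {L2,L4}: {L0,L1,L2} ∩ {L0,L1,L4} = {L0,L1}; idom=L1

DF walk-up:
  L1←L0: walk · to L0
  L1←L7: walk L7→L1 to L0
  L4←L2: walk L2 to L1
  L4←L3: walk L3 to L1
  L5←L1: walk · to L1
  L5←L2: walk L2 to L1
  L6←L3: walk L3 to L1
  L6←L4: walk L4 to L1
  L7←L2: walk L2 to L1
  L7←L4: walk L4 to L1
  L0: DF=∅
  L1: DF={L1}
  L2: DF={L4,L5,L7}
  L3: DF={L4,L6}
  L4: DF={L6,L7}
  L5: DF=∅
  L6: DF=∅
  L7: DF={L1}

φ for v: defs {L1,L4,L7}
  DF⁺ = {L1,L6,L7}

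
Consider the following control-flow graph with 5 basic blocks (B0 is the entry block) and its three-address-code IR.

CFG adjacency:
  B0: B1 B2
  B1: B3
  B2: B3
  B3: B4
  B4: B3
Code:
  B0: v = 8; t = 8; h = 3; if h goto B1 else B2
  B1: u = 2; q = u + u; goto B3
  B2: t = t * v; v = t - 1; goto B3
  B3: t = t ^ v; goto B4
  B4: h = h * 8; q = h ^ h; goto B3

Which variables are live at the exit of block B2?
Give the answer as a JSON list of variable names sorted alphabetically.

Per-block:
  B0: {h,t,v} / ∅
  B1: {q,u} / ∅
  B2: {t,v} / {t,v}
  B3: {t} / {t,v}
  B4: {h,q} / {h}

Backward fixpoint:
  B0: in=∅ out={h,t,v}
  B1: in={h,t,v} out={h,t,v}
  B2: in={h,t,v} out={h,t,v}
  B3: in={h,t,v} out={h,t,v}
  B4: in={h,t,v} out={h,t,v}

live-out(B2) = ["h", "t", "v"]

Answer: ["h", "t", "v"]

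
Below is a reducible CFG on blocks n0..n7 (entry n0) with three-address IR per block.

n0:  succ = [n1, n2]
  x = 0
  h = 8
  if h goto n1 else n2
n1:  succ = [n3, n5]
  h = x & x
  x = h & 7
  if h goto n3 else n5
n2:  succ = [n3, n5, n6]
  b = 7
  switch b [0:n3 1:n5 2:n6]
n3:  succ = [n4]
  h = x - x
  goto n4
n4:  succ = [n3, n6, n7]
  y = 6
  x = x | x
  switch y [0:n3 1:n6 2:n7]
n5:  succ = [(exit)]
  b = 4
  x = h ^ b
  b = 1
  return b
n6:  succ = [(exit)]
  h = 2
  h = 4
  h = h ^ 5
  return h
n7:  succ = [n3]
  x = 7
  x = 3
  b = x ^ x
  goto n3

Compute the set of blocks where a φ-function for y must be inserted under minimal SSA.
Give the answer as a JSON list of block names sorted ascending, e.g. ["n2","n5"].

idom tree: n1←n0 n2←n0 n3←n0 n4←n3 n5←n0 n6←n0 n7←n4
Dom at joins:
  n3: preds {n1,n2,n4,n7}: {n0,n1} ∩ {n0,n2} ∩ {n0,n3,n4} ∩ {n0,n3,n4,n7} = {n0}; idom=n0
  n5: preds {n1,n2}: {n0,n1} ∩ {n0,n2} = {n0}; idom=n0
  n6: preds {n2,n4}: {n0,n2} ∩ {n0,n3,n4} = {n0}; idom=n0

DF derivation:
  n3←n1: walk n1 to n0
  n3←n2: walk n2 to n0
  n3←n4: walk n4→n3 to n0
  n3←n7: walk n7→n4→n3 to n0
  n5←n1: walk n1 to n0
  n5←n2: walk n2 to n0
  n6←n2: walk n2 to n0
  n6←n4: walk n4→n3 to n0
  n0: DF=∅
  n1: DF={n3,n5}
  n2: DF={n3,n5,n6}
  n3: DF={n3,n6}
  n4: DF={n3,n6}
  n5: DF=∅
  n6: DF=∅
  n7: DF={n3}

φ for y: defs {n4}
  DF⁺ = {n3,n6}

Answer: ["n3", "n6"]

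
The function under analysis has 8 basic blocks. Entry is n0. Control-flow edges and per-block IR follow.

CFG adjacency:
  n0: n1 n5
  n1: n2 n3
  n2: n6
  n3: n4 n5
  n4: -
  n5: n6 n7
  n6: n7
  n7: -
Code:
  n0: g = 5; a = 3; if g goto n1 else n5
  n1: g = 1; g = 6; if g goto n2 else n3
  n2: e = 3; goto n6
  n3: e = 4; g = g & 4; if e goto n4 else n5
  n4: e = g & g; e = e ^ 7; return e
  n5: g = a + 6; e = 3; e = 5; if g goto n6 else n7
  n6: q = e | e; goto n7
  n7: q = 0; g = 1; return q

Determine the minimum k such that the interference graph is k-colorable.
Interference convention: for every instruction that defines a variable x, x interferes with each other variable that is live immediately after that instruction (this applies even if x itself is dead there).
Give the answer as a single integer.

Per-block:
  n0: {a,g} / ∅
  n1: {g} / ∅
  n2: {e} / ∅
  n3: {e,g} / {g}
  n4: {e} / {g}
  n5: {e,g} / {a}
  n6: {q} / {e}
  n7: {g,q} / ∅

Liveness:
  live n0: ∅→{a}
  live n1: {a}→{a,g}
  live n2: ∅→{e}
  live n3: {a,g}→{a,g}
  live n4: {g}→∅
  live n5: {a}→{e}
  live n6: {e}→∅
  live n7: ∅→∅

Interfere edges:
  a: {e,g}
  e: {a,g}
  g: {a,e,q}
  q: {g}

Registers:
  {a,e,g} pairwise interfere (3-clique) ⇒ χ ≥ 3
  3-colouring: R0={g}  R1={a,q}  R2={e}
  χ = 3

Answer: 3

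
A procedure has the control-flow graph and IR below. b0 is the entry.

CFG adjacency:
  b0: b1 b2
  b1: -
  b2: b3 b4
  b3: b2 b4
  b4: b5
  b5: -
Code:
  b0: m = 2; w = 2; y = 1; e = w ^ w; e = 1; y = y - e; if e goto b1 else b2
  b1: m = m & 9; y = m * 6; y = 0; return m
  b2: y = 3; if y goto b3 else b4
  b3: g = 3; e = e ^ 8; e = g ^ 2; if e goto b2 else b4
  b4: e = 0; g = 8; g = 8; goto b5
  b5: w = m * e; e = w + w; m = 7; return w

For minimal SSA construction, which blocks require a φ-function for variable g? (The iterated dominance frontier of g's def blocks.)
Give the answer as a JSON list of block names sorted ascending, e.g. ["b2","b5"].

Answer: ["b2", "b4"]

Analysis:
idom tree: b1←b0 b2←b0 b3←b2 b4←b2 b5←b4
Dom∩ at merges:
  b2: preds {b0,b3}: {b0} ∩ {b0,b2,b3} = {b0}; idom=b0
  b4: preds {b2,b3}: {b0,b2} ∩ {b0,b2,b3} = {b0,b2}; idom=b2

DF derivation:
  b2←b0: walk · to b0
  b2←b3: walk b3→b2 to b0
  b4←b2: walk · to b2
  b4←b3: walk b3 to b2
  b0: DF=∅
  b1: DF=∅
  b2: DF={b2}
  b3: DF={b2,b4}
  b4: DF=∅
  b5: DF=∅

φ for g: defs {b3,b4}
  DF⁺ = {b2,b4}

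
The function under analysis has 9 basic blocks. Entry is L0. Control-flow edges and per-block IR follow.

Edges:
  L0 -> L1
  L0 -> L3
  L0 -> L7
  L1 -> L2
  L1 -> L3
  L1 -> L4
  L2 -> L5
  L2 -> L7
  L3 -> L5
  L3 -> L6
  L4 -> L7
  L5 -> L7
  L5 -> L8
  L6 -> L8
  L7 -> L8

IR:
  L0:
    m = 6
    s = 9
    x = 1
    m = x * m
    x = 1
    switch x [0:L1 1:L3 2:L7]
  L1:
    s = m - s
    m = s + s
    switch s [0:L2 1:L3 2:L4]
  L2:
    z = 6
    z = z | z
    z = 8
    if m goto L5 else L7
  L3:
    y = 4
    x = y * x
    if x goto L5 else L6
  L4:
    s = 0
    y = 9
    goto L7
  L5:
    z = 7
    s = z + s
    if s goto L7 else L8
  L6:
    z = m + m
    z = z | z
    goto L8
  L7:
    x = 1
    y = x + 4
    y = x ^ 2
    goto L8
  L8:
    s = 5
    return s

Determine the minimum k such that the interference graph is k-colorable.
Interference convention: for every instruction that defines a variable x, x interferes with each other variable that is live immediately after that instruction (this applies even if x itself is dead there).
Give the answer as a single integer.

Per-block:
  L0: def={m,s,x} ue=∅
  L1: def={m,s} ue={m,s}
  L2: def={z} ue={m}
  L3: def={x,y} ue={x}
  L4: def={s,y} ue=∅
  L5: def={s,z} ue={s}
  L6: def={z} ue={m}
  L7: def={x,y} ue=∅
  L8: def={s} ue=∅

Backward fixpoint:
  live L0: ∅→{m,s,x}
  live L1: {m,s,x}→{m,s,x}
  live L2: {m,s}→{s}
  live L3: {m,s,x}→{m,s}
  live L4: ∅→∅
  live L5: {s}→∅
  live L6: {m}→∅
  live L7: ∅→∅
  live L8: ∅→∅

Interference:
  m — {s,x,y,z}
  s — {m,x,y,z}
  x — {m,s,y}
  y — {m,s,x}
  z — {m,s}

Chromatic number:
  clique {m,s,x,y} ⇒ need ≥ 4
  4-colouring: R0={m}  R1={s}  R2={x,z}  R3={y}
  χ = 4

Answer: 4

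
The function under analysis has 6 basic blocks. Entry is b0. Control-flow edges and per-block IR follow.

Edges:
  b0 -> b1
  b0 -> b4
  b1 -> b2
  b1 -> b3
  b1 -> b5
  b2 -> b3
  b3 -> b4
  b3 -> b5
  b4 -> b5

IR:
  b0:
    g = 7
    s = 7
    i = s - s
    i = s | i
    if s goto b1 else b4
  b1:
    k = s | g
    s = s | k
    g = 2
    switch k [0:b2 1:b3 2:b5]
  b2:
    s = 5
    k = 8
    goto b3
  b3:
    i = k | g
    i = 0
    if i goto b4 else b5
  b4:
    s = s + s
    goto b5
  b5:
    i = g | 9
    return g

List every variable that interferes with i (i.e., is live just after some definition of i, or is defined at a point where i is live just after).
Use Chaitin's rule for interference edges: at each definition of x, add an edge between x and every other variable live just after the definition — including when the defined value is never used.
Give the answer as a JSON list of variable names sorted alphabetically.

def/use:
  b0: {g,i,s} / ∅
  b1: {g,k,s} / {g,s}
  b2: {k,s} / ∅
  b3: {i} / {g,k}
  b4: {s} / {s}
  b5: {i} / {g}

Backward fixpoint:
  b0 li=∅ lo={g,s}
  b1 li={g,s} lo={g,k,s}
  b2 li={g} lo={g,k,s}
  b3 li={g,k,s} lo={g,s}
  b4 li={g,s} lo={g}
  b5 li={g} lo=∅

Interfere edges:
  g: {i,k,s}
  i: {g,s}
  k: {g,s}
  s: {g,i,k}

N(i) = ["g", "s"]

Answer: ["g", "s"]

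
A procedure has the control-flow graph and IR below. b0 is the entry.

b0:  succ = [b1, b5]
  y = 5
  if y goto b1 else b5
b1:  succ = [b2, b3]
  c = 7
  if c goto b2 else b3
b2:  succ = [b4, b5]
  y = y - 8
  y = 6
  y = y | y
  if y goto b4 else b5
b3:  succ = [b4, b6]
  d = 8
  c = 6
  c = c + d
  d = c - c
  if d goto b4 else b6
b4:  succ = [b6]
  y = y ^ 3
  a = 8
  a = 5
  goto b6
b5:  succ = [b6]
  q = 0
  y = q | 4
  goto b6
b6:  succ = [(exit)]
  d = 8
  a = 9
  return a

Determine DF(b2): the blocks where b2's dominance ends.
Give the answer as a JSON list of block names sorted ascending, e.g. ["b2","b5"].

idom tree: b1←b0 b2←b1 b3←b1 b4←b1 b5←b0 b6←b0
Dom∩ at merges:
  b4: preds {b2,b3}: {b0,b1,b2} ∩ {b0,b1,b3} = {b0,b1}; idom=b1
  b5: preds {b0,b2}: {b0} ∩ {b0,b1,b2} = {b0}; idom=b0
  b6: preds {b3,b4,b5}: {b0,b1,b3} ∩ {b0,b1,b4} ∩ {b0,b5} = {b0}; idom=b0

DF derivation:
  b4←b2: walk b2 to b1
  b4←b3: walk b3 to b1
  b5←b0: walk · to b0
  b5←b2: walk b2→b1 to b0
  b6←b3: walk b3→b1 to b0
  b6←b4: walk b4→b1 to b0
  b6←b5: walk b5 to b0
  b0: DF=∅
  b1: DF={b5,b6}
  b2: DF={b4,b5}
  b3: DF={b4,b6}
  b4: DF={b6}
  b5: DF={b6}
  b6: DF=∅

DF(b2) = ["b4", "b5"]

Answer: ["b4", "b5"]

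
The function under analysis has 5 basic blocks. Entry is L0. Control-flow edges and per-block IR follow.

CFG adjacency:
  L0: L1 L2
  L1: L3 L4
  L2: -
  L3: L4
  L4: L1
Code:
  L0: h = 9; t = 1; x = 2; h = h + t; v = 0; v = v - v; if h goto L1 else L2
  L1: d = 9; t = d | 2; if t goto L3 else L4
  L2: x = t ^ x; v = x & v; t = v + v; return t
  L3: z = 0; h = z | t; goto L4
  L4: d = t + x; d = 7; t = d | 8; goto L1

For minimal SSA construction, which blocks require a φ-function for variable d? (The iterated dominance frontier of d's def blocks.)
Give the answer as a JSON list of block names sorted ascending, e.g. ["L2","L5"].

idom tree: L1←L0 L2←L0 L3←L1 L4←L1
Dom at joins:
  L1: preds {L0,L4}: {L0} ∩ {L0,L1,L4} = {L0}; idom=L0
  L4: preds {L1,L3}: {L0,L1} ∩ {L0,L1,L3} = {L0,L1}; idom=L1

DF derivation:
  L1←L0: walk · to L0
  L1←L4: walk L4→L1 to L0
  L4←L1: walk · to L1
  L4←L3: walk L3 to L1
  L0: DF=∅
  L1: DF={L1}
  L2: DF=∅
  L3: DF={L4}
  L4: DF={L1}

φ for d: defs {L1,L4}
  DF⁺ = {L1}

Answer: ["L1"]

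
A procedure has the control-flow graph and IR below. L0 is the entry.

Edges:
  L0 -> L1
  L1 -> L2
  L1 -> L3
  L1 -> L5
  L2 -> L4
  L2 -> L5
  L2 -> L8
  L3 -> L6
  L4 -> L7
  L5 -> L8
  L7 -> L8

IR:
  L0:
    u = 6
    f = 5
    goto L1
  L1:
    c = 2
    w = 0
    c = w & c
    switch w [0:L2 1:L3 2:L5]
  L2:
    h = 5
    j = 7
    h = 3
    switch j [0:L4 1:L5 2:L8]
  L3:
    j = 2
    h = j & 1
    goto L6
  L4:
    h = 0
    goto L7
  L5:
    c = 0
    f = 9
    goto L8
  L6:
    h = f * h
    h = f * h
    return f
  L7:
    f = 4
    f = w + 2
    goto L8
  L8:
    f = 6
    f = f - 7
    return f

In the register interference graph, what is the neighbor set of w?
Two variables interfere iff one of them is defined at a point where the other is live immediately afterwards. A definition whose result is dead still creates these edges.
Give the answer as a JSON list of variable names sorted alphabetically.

Per-block:
  L0: def={f,u} ue=∅
  L1: def={c,w} ue=∅
  L2: def={h,j} ue=∅
  L3: def={h,j} ue=∅
  L4: def={h} ue=∅
  L5: def={c,f} ue=∅
  L6: def={h} ue={f,h}
  L7: def={f} ue={w}
  L8: def={f} ue=∅

Liveness:
  live L0: ∅→{f}
  live L1: {f}→{f,w}
  live L2: {w}→{w}
  live L3: {f}→{f,h}
  live L4: {w}→{w}
  live L5: ∅→∅
  live L6: {f,h}→∅
  live L7: {w}→∅
  live L8: ∅→∅

Interference:
  c: {f,w}
  f: {c,h,j,w}
  h: {f,j,w}
  j: {f,h,w}
  u: ∅
  w: {c,f,h,j}

N(w) = ["c", "f", "h", "j"]

Answer: ["c", "f", "h", "j"]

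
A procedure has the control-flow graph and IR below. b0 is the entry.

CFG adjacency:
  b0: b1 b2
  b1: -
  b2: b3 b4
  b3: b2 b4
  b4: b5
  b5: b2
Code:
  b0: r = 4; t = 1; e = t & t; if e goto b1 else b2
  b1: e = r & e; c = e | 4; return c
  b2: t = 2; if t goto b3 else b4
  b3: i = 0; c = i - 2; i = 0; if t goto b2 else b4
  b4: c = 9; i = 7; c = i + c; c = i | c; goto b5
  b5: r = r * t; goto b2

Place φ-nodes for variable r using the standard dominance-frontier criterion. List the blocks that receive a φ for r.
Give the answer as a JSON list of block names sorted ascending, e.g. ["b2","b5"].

Answer: ["b2"]

Derivation:
idom tree: b1←b0 b2←b0 b3←b2 b4←b2 b5←b4
Dom at joins:
  b2: preds {b0,b3,b5}: {b0} ∩ {b0,b2,b3} ∩ {b0,b2,b4,b5} = {b0}; idom=b0
  b4: preds {b2,b3}: {b0,b2} ∩ {b0,b2,b3} = {b0,b2}; idom=b2

Frontier:
  b2←b0: walk · to b0
  b2←b3: walk b3→b2 to b0
  b2←b5: walk b5→b4→b2 to b0
  b4←b2: walk · to b2
  b4←b3: walk b3 to b2
  b0 → ∅
  b1 → ∅
  b2 → {b2}
  b3 → {b2,b4}
  b4 → {b2}
  b5 → {b2}

φ for r: defs {b0,b5}
  DF⁺ = {b2}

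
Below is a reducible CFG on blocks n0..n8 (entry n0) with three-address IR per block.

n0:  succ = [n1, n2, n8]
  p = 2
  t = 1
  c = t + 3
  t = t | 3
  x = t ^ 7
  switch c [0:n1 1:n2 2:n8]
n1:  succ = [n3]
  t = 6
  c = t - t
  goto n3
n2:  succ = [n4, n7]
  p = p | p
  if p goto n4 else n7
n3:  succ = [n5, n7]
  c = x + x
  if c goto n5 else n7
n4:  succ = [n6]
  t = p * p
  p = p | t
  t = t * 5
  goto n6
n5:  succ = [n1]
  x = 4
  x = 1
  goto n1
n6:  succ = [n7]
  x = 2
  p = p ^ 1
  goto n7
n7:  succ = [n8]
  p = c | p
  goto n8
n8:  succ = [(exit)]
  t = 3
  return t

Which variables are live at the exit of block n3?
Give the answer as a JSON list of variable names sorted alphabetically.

def/use:
  n0: {c,p,t,x} / ∅
  n1: {c,t} / ∅
  n2: {p} / {p}
  n3: {c} / {x}
  n4: {p,t} / {p}
  n5: {x} / ∅
  n6: {p,x} / {p}
  n7: {p} / {c,p}
  n8: {t} / ∅

Backward fixpoint:
  n0: in=∅ out={c,p,x}
  n1: in={p,x} out={p,x}
  n2: in={c,p} out={c,p}
  n3: in={p,x} out={c,p}
  n4: in={c,p} out={c,p}
  n5: in={p} out={p,x}
  n6: in={c,p} out={c,p}
  n7: in={c,p} out=∅
  n8: in=∅ out=∅

live-out(n3) = ["c", "p"]

Answer: ["c", "p"]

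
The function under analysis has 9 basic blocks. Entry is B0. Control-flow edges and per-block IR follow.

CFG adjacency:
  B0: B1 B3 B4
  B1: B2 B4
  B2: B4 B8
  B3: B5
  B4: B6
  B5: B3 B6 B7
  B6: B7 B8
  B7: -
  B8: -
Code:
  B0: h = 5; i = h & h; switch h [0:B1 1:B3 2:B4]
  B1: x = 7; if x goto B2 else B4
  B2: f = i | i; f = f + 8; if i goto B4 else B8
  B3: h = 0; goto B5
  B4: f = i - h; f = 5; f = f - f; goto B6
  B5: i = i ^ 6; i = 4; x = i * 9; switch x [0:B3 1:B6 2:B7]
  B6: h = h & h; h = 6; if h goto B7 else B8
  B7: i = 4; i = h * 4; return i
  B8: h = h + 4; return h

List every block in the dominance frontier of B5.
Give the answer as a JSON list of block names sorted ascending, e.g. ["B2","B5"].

Answer: ["B3", "B6", "B7"]

Analysis:
idom tree: B1←B0 B2←B1 B3←B0 B4←B0 B5←B3 B6←B0 B7←B0 B8←B0
Dom∩ at merges:
  B3: preds {B0,B5}: {B0} ∩ {B0,B3,B5} = {B0}; idom=B0
  B4: preds {B0,B1,B2}: {B0} ∩ {B0,B1} ∩ {B0,B1,B2} = {B0}; idom=B0
  B6: preds {B4,B5}: {B0,B4} ∩ {B0,B3,B5} = {B0}; idom=B0
  B7: preds {B5,B6}: {B0,B3,B5} ∩ {B0,B6} = {B0}; idom=B0
  B8: preds {B2,B6}: {B0,B1,B2} ∩ {B0,B6} = {B0}; idom=B0

DF derivation:
  join B3 pred B0: · stop@B0
  join B3 pred B5: B5→B3 stop@B0
  join B4 pred B0: · stop@B0
  join B4 pred B1: B1 stop@B0
  join B4 pred B2: B2→B1 stop@B0
  join B6 pred B4: B4 stop@B0
  join B6 pred B5: B5→B3 stop@B0
  join B7 pred B5: B5→B3 stop@B0
  join B7 pred B6: B6 stop@B0
  join B8 pred B2: B2→B1 stop@B0
  join B8 pred B6: B6 stop@B0
  B0 → ∅
  B1 → {B4,B8}
  B2 → {B4,B8}
  B3 → {B3,B6,B7}
  B4 → {B6}
  B5 → {B3,B6,B7}
  B6 → {B7,B8}
  B7 → ∅
  B8 → ∅

DF(B5) = ["B3", "B6", "B7"]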